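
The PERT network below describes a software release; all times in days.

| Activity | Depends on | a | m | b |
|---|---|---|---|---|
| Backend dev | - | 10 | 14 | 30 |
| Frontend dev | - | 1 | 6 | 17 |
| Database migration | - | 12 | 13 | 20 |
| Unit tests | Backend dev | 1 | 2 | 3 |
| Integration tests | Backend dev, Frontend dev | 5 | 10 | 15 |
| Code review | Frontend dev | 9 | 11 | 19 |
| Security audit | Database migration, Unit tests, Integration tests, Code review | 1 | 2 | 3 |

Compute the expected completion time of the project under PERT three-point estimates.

28 days

te_Backend dev = (10 + 4·14 + 30)/6 = 96/6 = 16
te_Frontend dev = (1 + 4·6 + 17)/6 = 42/6 = 7
te_Database migration = (12 + 4·13 + 20)/6 = 84/6 = 14
te_Unit tests = (1 + 4·2 + 3)/6 = 12/6 = 2
te_Integration tests = (5 + 4·10 + 15)/6 = 60/6 = 10
te_Code review = (9 + 4·11 + 19)/6 = 72/6 = 12
te_Security audit = (1 + 4·2 + 3)/6 = 12/6 = 2

Forward pass:
ES_Backend dev = 0; EF_Backend dev = 16
ES_Frontend dev = 0; EF_Frontend dev = 7
ES_Database migration = 0; EF_Database migration = 14
ES_Unit tests = 16; EF_Unit tests = 16+2 = 18
ES_Integration tests = max(EF_Backend dev=16, EF_Frontend dev=7) = 16; EF_Integration tests = 16+10 = 26
ES_Code review = 7; EF_Code review = 7+12 = 19
ES_Security audit = max(EF_Database migration=14, EF_Unit tests=18, EF_Integration tests=26, EF_Code review=19) = 26; EF_Security audit = 26+2 = 28
Expected project duration μ = 28 days. Critical path: Backend dev → Integration tests → Security audit.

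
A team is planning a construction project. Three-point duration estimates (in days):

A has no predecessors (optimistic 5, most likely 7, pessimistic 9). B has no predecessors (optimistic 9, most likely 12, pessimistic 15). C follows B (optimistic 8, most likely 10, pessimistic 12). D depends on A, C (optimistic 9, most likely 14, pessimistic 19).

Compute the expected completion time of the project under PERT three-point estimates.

36 days

te_A = (5 + 4·7 + 9)/6 = 42/6 = 7
te_B = (9 + 4·12 + 15)/6 = 72/6 = 12
te_C = (8 + 4·10 + 12)/6 = 60/6 = 10
te_D = (9 + 4·14 + 19)/6 = 84/6 = 14

Forward pass:
ES_A = 0; EF_A = 7
ES_B = 0; EF_B = 12
ES_C = 12; EF_C = 12+10 = 22
ES_D = max(EF_A=7, EF_C=22) = 22; EF_D = 22+14 = 36
Expected project duration μ = 36 days. Critical path: B → C → D.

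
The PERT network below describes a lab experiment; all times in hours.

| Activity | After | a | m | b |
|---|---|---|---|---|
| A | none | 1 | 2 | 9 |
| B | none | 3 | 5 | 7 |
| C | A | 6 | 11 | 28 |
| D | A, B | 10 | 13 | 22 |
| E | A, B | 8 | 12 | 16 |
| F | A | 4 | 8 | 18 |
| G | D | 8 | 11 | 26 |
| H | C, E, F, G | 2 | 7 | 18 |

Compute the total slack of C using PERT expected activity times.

te_A = (1 + 4·2 + 9)/6 = 18/6 = 3
te_B = (3 + 4·5 + 7)/6 = 30/6 = 5
te_C = (6 + 4·11 + 28)/6 = 78/6 = 13
te_D = (10 + 4·13 + 22)/6 = 84/6 = 14
te_E = (8 + 4·12 + 16)/6 = 72/6 = 12
te_F = (4 + 4·8 + 18)/6 = 54/6 = 9
te_G = (8 + 4·11 + 26)/6 = 78/6 = 13
te_H = (2 + 4·7 + 18)/6 = 48/6 = 8

Forward pass:
ES_A = 0; EF_A = 3
ES_B = 0; EF_B = 5
ES_C = 3; EF_C = 3+13 = 16
ES_D = max(EF_A=3, EF_B=5) = 5; EF_D = 5+14 = 19
ES_E = max(EF_A=3, EF_B=5) = 5; EF_E = 5+12 = 17
ES_F = 3; EF_F = 3+9 = 12
ES_G = 19; EF_G = 19+13 = 32
ES_H = max(EF_C=16, EF_E=17, EF_F=12, EF_G=32) = 32; EF_H = 32+8 = 40
Expected project duration μ = 40 hours. Critical path: B → D → G → H.

Backward pass:
LF_H = 40; LS_H = 40−8 = 32
LF_G = LS_H = 32; LS_G = 32−13 = 19
LF_F = LS_H = 32; LS_F = 32−9 = 23
LF_E = LS_H = 32; LS_E = 32−12 = 20
LF_D = LS_G = 19; LS_D = 19−14 = 5
LF_C = LS_H = 32; LS_C = 32−13 = 19
LF_B = min(LS_D=5, LS_E=20) = 5; LS_B = 5−5 = 0
LF_A = min(LS_C=19, LS_D=5, LS_E=20, LS_F=23) = 5; LS_A = 5−3 = 2
Slack_C = LS_C − ES_C = 19 − 3 = 16

16 hours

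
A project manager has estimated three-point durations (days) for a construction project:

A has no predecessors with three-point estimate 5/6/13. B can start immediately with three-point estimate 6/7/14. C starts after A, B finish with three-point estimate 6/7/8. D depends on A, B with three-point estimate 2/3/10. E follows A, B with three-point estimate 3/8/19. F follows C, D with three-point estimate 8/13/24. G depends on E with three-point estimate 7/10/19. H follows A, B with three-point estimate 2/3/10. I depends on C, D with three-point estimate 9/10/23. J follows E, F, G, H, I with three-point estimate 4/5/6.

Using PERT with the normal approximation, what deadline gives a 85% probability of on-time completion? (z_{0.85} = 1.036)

te_A = (5 + 4·6 + 13)/6 = 42/6 = 7; σ²_A = ((13−5)/6)² = 1.778
te_B = (6 + 4·7 + 14)/6 = 48/6 = 8; σ²_B = ((14−6)/6)² = 1.778
te_C = (6 + 4·7 + 8)/6 = 42/6 = 7; σ²_C = ((8−6)/6)² = 0.111
te_D = (2 + 4·3 + 10)/6 = 24/6 = 4; σ²_D = ((10−2)/6)² = 1.778
te_E = (3 + 4·8 + 19)/6 = 54/6 = 9; σ²_E = ((19−3)/6)² = 7.111
te_F = (8 + 4·13 + 24)/6 = 84/6 = 14; σ²_F = ((24−8)/6)² = 7.111
te_G = (7 + 4·10 + 19)/6 = 66/6 = 11; σ²_G = ((19−7)/6)² = 4.000
te_H = (2 + 4·3 + 10)/6 = 24/6 = 4; σ²_H = ((10−2)/6)² = 1.778
te_I = (9 + 4·10 + 23)/6 = 72/6 = 12; σ²_I = ((23−9)/6)² = 5.444
te_J = (4 + 4·5 + 6)/6 = 30/6 = 5; σ²_J = ((6−4)/6)² = 0.111

Forward pass:
ES_A = 0; EF_A = 7
ES_B = 0; EF_B = 8
ES_C = max(EF_A=7, EF_B=8) = 8; EF_C = 8+7 = 15
ES_D = max(EF_A=7, EF_B=8) = 8; EF_D = 8+4 = 12
ES_E = max(EF_A=7, EF_B=8) = 8; EF_E = 8+9 = 17
ES_F = max(EF_C=15, EF_D=12) = 15; EF_F = 15+14 = 29
ES_G = 17; EF_G = 17+11 = 28
ES_H = max(EF_A=7, EF_B=8) = 8; EF_H = 8+4 = 12
ES_I = max(EF_C=15, EF_D=12) = 15; EF_I = 15+12 = 27
ES_J = max(EF_E=17, EF_F=29, EF_G=28, EF_H=12, EF_I=27) = 29; EF_J = 29+5 = 34
Expected project duration μ = 34 days. Critical path: B → C → F → J.

Variance along critical path = 1.778 + 0.111 + 7.111 + 0.111 = 9.111; σ = 3.018 days.
D = μ + z·σ = 34 + 1.036·3.018 = 37.1 days

37.1 days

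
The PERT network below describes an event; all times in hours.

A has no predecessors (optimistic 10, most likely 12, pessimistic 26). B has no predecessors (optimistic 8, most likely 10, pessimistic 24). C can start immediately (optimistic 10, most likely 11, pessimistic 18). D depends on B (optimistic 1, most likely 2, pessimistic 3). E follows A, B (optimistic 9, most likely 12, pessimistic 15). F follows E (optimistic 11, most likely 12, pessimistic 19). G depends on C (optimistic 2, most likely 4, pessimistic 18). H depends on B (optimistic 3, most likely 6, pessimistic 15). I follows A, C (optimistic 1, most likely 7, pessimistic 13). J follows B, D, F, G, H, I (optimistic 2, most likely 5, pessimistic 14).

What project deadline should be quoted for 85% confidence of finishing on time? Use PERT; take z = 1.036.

te_A = (10 + 4·12 + 26)/6 = 84/6 = 14; σ²_A = ((26−10)/6)² = 7.111
te_B = (8 + 4·10 + 24)/6 = 72/6 = 12; σ²_B = ((24−8)/6)² = 7.111
te_C = (10 + 4·11 + 18)/6 = 72/6 = 12; σ²_C = ((18−10)/6)² = 1.778
te_D = (1 + 4·2 + 3)/6 = 12/6 = 2; σ²_D = ((3−1)/6)² = 0.111
te_E = (9 + 4·12 + 15)/6 = 72/6 = 12; σ²_E = ((15−9)/6)² = 1.000
te_F = (11 + 4·12 + 19)/6 = 78/6 = 13; σ²_F = ((19−11)/6)² = 1.778
te_G = (2 + 4·4 + 18)/6 = 36/6 = 6; σ²_G = ((18−2)/6)² = 7.111
te_H = (3 + 4·6 + 15)/6 = 42/6 = 7; σ²_H = ((15−3)/6)² = 4.000
te_I = (1 + 4·7 + 13)/6 = 42/6 = 7; σ²_I = ((13−1)/6)² = 4.000
te_J = (2 + 4·5 + 14)/6 = 36/6 = 6; σ²_J = ((14−2)/6)² = 4.000

Forward pass:
ES_A = 0; EF_A = 14
ES_B = 0; EF_B = 12
ES_C = 0; EF_C = 12
ES_D = 12; EF_D = 12+2 = 14
ES_E = max(EF_A=14, EF_B=12) = 14; EF_E = 14+12 = 26
ES_F = 26; EF_F = 26+13 = 39
ES_G = 12; EF_G = 12+6 = 18
ES_H = 12; EF_H = 12+7 = 19
ES_I = max(EF_A=14, EF_C=12) = 14; EF_I = 14+7 = 21
ES_J = max(EF_B=12, EF_D=14, EF_F=39, EF_G=18, EF_H=19, EF_I=21) = 39; EF_J = 39+6 = 45
Expected project duration μ = 45 hours. Critical path: A → E → F → J.

Variance along critical path = 7.111 + 1.000 + 1.778 + 4.000 = 13.889; σ = 3.727 hours.
D = μ + z·σ = 45 + 1.036·3.727 = 48.9 hours

48.9 hours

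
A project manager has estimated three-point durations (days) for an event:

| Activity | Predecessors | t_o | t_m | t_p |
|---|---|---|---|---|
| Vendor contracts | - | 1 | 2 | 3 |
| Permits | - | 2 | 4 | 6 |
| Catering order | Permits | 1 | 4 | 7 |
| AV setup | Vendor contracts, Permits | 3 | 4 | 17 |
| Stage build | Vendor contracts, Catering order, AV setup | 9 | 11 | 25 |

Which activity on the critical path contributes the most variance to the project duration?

Stage build

te_Vendor contracts = (1 + 4·2 + 3)/6 = 12/6 = 2; σ²_Vendor contracts = ((3−1)/6)² = 0.111
te_Permits = (2 + 4·4 + 6)/6 = 24/6 = 4; σ²_Permits = ((6−2)/6)² = 0.444
te_Catering order = (1 + 4·4 + 7)/6 = 24/6 = 4; σ²_Catering order = ((7−1)/6)² = 1.000
te_AV setup = (3 + 4·4 + 17)/6 = 36/6 = 6; σ²_AV setup = ((17−3)/6)² = 5.444
te_Stage build = (9 + 4·11 + 25)/6 = 78/6 = 13; σ²_Stage build = ((25−9)/6)² = 7.111

Forward pass:
ES_Vendor contracts = 0; EF_Vendor contracts = 2
ES_Permits = 0; EF_Permits = 4
ES_Catering order = 4; EF_Catering order = 4+4 = 8
ES_AV setup = max(EF_Vendor contracts=2, EF_Permits=4) = 4; EF_AV setup = 4+6 = 10
ES_Stage build = max(EF_Vendor contracts=2, EF_Catering order=8, EF_AV setup=10) = 10; EF_Stage build = 10+13 = 23
Expected project duration μ = 23 days. Critical path: Permits → AV setup → Stage build.

Variances on critical path: σ²_Permits=0.444, σ²_AV setup=5.444, σ²_Stage build=7.111.
Largest is σ²_Stage build = 7.111.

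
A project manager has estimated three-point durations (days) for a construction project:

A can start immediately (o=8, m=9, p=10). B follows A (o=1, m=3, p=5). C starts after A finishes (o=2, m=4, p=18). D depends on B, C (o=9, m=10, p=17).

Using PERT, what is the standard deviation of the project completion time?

te_A = (8 + 4·9 + 10)/6 = 54/6 = 9; σ²_A = ((10−8)/6)² = 0.111
te_B = (1 + 4·3 + 5)/6 = 18/6 = 3; σ²_B = ((5−1)/6)² = 0.444
te_C = (2 + 4·4 + 18)/6 = 36/6 = 6; σ²_C = ((18−2)/6)² = 7.111
te_D = (9 + 4·10 + 17)/6 = 66/6 = 11; σ²_D = ((17−9)/6)² = 1.778

Forward pass:
ES_A = 0; EF_A = 9
ES_B = 9; EF_B = 9+3 = 12
ES_C = 9; EF_C = 9+6 = 15
ES_D = max(EF_B=12, EF_C=15) = 15; EF_D = 15+11 = 26
Expected project duration μ = 26 days. Critical path: A → C → D.

Variance along critical path = 0.111 + 7.111 + 1.778 = 9.000
σ = √9.000 = 3.000 days

3.00 days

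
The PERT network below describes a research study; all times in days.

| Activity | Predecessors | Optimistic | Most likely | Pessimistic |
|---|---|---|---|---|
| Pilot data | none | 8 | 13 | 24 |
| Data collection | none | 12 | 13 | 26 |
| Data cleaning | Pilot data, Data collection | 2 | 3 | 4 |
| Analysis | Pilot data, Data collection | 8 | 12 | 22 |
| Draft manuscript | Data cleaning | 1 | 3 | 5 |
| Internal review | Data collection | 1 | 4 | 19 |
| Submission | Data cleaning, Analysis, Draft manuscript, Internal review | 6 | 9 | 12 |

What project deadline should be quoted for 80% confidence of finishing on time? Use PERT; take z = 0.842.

39.9 days

te_Pilot data = (8 + 4·13 + 24)/6 = 84/6 = 14; σ²_Pilot data = ((24−8)/6)² = 7.111
te_Data collection = (12 + 4·13 + 26)/6 = 90/6 = 15; σ²_Data collection = ((26−12)/6)² = 5.444
te_Data cleaning = (2 + 4·3 + 4)/6 = 18/6 = 3; σ²_Data cleaning = ((4−2)/6)² = 0.111
te_Analysis = (8 + 4·12 + 22)/6 = 78/6 = 13; σ²_Analysis = ((22−8)/6)² = 5.444
te_Draft manuscript = (1 + 4·3 + 5)/6 = 18/6 = 3; σ²_Draft manuscript = ((5−1)/6)² = 0.444
te_Internal review = (1 + 4·4 + 19)/6 = 36/6 = 6; σ²_Internal review = ((19−1)/6)² = 9.000
te_Submission = (6 + 4·9 + 12)/6 = 54/6 = 9; σ²_Submission = ((12−6)/6)² = 1.000

Forward pass:
ES_Pilot data = 0; EF_Pilot data = 14
ES_Data collection = 0; EF_Data collection = 15
ES_Data cleaning = max(EF_Pilot data=14, EF_Data collection=15) = 15; EF_Data cleaning = 15+3 = 18
ES_Analysis = max(EF_Pilot data=14, EF_Data collection=15) = 15; EF_Analysis = 15+13 = 28
ES_Draft manuscript = 18; EF_Draft manuscript = 18+3 = 21
ES_Internal review = 15; EF_Internal review = 15+6 = 21
ES_Submission = max(EF_Data cleaning=18, EF_Analysis=28, EF_Draft manuscript=21, EF_Internal review=21) = 28; EF_Submission = 28+9 = 37
Expected project duration μ = 37 days. Critical path: Data collection → Analysis → Submission.

Variance along critical path = 5.444 + 5.444 + 1.000 = 11.889; σ = 3.448 days.
D = μ + z·σ = 37 + 0.842·3.448 = 39.9 days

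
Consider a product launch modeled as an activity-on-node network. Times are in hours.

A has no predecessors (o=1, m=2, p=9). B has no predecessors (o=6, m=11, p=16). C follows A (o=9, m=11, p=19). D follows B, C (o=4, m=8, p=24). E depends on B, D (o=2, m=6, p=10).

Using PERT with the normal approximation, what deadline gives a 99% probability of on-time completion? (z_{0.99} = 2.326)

te_A = (1 + 4·2 + 9)/6 = 18/6 = 3; σ²_A = ((9−1)/6)² = 1.778
te_B = (6 + 4·11 + 16)/6 = 66/6 = 11; σ²_B = ((16−6)/6)² = 2.778
te_C = (9 + 4·11 + 19)/6 = 72/6 = 12; σ²_C = ((19−9)/6)² = 2.778
te_D = (4 + 4·8 + 24)/6 = 60/6 = 10; σ²_D = ((24−4)/6)² = 11.111
te_E = (2 + 4·6 + 10)/6 = 36/6 = 6; σ²_E = ((10−2)/6)² = 1.778

Forward pass:
ES_A = 0; EF_A = 3
ES_B = 0; EF_B = 11
ES_C = 3; EF_C = 3+12 = 15
ES_D = max(EF_B=11, EF_C=15) = 15; EF_D = 15+10 = 25
ES_E = max(EF_B=11, EF_D=25) = 25; EF_E = 25+6 = 31
Expected project duration μ = 31 hours. Critical path: A → C → D → E.

Variance along critical path = 1.778 + 2.778 + 11.111 + 1.778 = 17.444; σ = 4.177 hours.
D = μ + z·σ = 31 + 2.326·4.177 = 40.7 hours

40.7 hours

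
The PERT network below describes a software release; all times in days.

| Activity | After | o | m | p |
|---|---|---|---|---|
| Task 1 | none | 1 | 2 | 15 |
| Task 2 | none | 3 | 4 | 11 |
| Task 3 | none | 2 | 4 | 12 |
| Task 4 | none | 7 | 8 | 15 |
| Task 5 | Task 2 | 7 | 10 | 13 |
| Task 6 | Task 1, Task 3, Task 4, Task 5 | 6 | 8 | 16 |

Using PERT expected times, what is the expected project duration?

te_Task 1 = (1 + 4·2 + 15)/6 = 24/6 = 4
te_Task 2 = (3 + 4·4 + 11)/6 = 30/6 = 5
te_Task 3 = (2 + 4·4 + 12)/6 = 30/6 = 5
te_Task 4 = (7 + 4·8 + 15)/6 = 54/6 = 9
te_Task 5 = (7 + 4·10 + 13)/6 = 60/6 = 10
te_Task 6 = (6 + 4·8 + 16)/6 = 54/6 = 9

Forward pass:
ES_Task 1 = 0; EF_Task 1 = 4
ES_Task 2 = 0; EF_Task 2 = 5
ES_Task 3 = 0; EF_Task 3 = 5
ES_Task 4 = 0; EF_Task 4 = 9
ES_Task 5 = 5; EF_Task 5 = 5+10 = 15
ES_Task 6 = max(EF_Task 1=4, EF_Task 3=5, EF_Task 4=9, EF_Task 5=15) = 15; EF_Task 6 = 15+9 = 24
Expected project duration μ = 24 days. Critical path: Task 2 → Task 5 → Task 6.

24 days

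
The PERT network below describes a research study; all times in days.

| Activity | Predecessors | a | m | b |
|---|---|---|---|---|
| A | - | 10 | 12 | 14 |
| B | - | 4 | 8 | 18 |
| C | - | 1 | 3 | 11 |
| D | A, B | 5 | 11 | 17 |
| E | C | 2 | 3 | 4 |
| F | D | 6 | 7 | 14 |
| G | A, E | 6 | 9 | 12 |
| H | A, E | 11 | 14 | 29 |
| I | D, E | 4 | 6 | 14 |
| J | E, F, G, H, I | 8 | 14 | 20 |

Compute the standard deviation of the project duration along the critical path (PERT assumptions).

3.20 days

te_A = (10 + 4·12 + 14)/6 = 72/6 = 12; σ²_A = ((14−10)/6)² = 0.444
te_B = (4 + 4·8 + 18)/6 = 54/6 = 9; σ²_B = ((18−4)/6)² = 5.444
te_C = (1 + 4·3 + 11)/6 = 24/6 = 4; σ²_C = ((11−1)/6)² = 2.778
te_D = (5 + 4·11 + 17)/6 = 66/6 = 11; σ²_D = ((17−5)/6)² = 4.000
te_E = (2 + 4·3 + 4)/6 = 18/6 = 3; σ²_E = ((4−2)/6)² = 0.111
te_F = (6 + 4·7 + 14)/6 = 48/6 = 8; σ²_F = ((14−6)/6)² = 1.778
te_G = (6 + 4·9 + 12)/6 = 54/6 = 9; σ²_G = ((12−6)/6)² = 1.000
te_H = (11 + 4·14 + 29)/6 = 96/6 = 16; σ²_H = ((29−11)/6)² = 9.000
te_I = (4 + 4·6 + 14)/6 = 42/6 = 7; σ²_I = ((14−4)/6)² = 2.778
te_J = (8 + 4·14 + 20)/6 = 84/6 = 14; σ²_J = ((20−8)/6)² = 4.000

Forward pass:
ES_A = 0; EF_A = 12
ES_B = 0; EF_B = 9
ES_C = 0; EF_C = 4
ES_D = max(EF_A=12, EF_B=9) = 12; EF_D = 12+11 = 23
ES_E = 4; EF_E = 4+3 = 7
ES_F = 23; EF_F = 23+8 = 31
ES_G = max(EF_A=12, EF_E=7) = 12; EF_G = 12+9 = 21
ES_H = max(EF_A=12, EF_E=7) = 12; EF_H = 12+16 = 28
ES_I = max(EF_D=23, EF_E=7) = 23; EF_I = 23+7 = 30
ES_J = max(EF_E=7, EF_F=31, EF_G=21, EF_H=28, EF_I=30) = 31; EF_J = 31+14 = 45
Expected project duration μ = 45 days. Critical path: A → D → F → J.

Variance along critical path = 0.444 + 4.000 + 1.778 + 4.000 = 10.222
σ = √10.222 = 3.197 days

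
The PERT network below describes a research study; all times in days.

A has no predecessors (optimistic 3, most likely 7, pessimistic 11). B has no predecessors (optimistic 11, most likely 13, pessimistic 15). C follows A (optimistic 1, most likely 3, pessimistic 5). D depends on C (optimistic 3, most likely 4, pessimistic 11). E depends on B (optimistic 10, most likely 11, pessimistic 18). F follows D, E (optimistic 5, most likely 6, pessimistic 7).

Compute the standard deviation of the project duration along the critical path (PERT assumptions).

te_A = (3 + 4·7 + 11)/6 = 42/6 = 7; σ²_A = ((11−3)/6)² = 1.778
te_B = (11 + 4·13 + 15)/6 = 78/6 = 13; σ²_B = ((15−11)/6)² = 0.444
te_C = (1 + 4·3 + 5)/6 = 18/6 = 3; σ²_C = ((5−1)/6)² = 0.444
te_D = (3 + 4·4 + 11)/6 = 30/6 = 5; σ²_D = ((11−3)/6)² = 1.778
te_E = (10 + 4·11 + 18)/6 = 72/6 = 12; σ²_E = ((18−10)/6)² = 1.778
te_F = (5 + 4·6 + 7)/6 = 36/6 = 6; σ²_F = ((7−5)/6)² = 0.111

Forward pass:
ES_A = 0; EF_A = 7
ES_B = 0; EF_B = 13
ES_C = 7; EF_C = 7+3 = 10
ES_D = 10; EF_D = 10+5 = 15
ES_E = 13; EF_E = 13+12 = 25
ES_F = max(EF_D=15, EF_E=25) = 25; EF_F = 25+6 = 31
Expected project duration μ = 31 days. Critical path: B → E → F.

Variance along critical path = 0.444 + 1.778 + 0.111 = 2.333
σ = √2.333 = 1.528 days

1.53 days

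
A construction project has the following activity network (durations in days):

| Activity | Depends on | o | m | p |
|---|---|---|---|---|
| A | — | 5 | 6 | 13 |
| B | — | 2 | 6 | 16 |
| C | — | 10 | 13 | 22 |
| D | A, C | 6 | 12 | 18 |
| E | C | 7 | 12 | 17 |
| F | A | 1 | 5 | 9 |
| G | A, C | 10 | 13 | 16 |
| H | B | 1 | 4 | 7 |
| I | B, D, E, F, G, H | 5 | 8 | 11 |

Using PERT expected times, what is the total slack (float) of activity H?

16 days

te_A = (5 + 4·6 + 13)/6 = 42/6 = 7
te_B = (2 + 4·6 + 16)/6 = 42/6 = 7
te_C = (10 + 4·13 + 22)/6 = 84/6 = 14
te_D = (6 + 4·12 + 18)/6 = 72/6 = 12
te_E = (7 + 4·12 + 17)/6 = 72/6 = 12
te_F = (1 + 4·5 + 9)/6 = 30/6 = 5
te_G = (10 + 4·13 + 16)/6 = 78/6 = 13
te_H = (1 + 4·4 + 7)/6 = 24/6 = 4
te_I = (5 + 4·8 + 11)/6 = 48/6 = 8

Forward pass:
ES_A = 0; EF_A = 7
ES_B = 0; EF_B = 7
ES_C = 0; EF_C = 14
ES_D = max(EF_A=7, EF_C=14) = 14; EF_D = 14+12 = 26
ES_E = 14; EF_E = 14+12 = 26
ES_F = 7; EF_F = 7+5 = 12
ES_G = max(EF_A=7, EF_C=14) = 14; EF_G = 14+13 = 27
ES_H = 7; EF_H = 7+4 = 11
ES_I = max(EF_B=7, EF_D=26, EF_E=26, EF_F=12, EF_G=27, EF_H=11) = 27; EF_I = 27+8 = 35
Expected project duration μ = 35 days. Critical path: C → G → I.

Backward pass:
LF_I = 35; LS_I = 35−8 = 27
LF_H = LS_I = 27; LS_H = 27−4 = 23
LF_G = LS_I = 27; LS_G = 27−13 = 14
LF_F = LS_I = 27; LS_F = 27−5 = 22
LF_E = LS_I = 27; LS_E = 27−12 = 15
LF_D = LS_I = 27; LS_D = 27−12 = 15
LF_C = min(LS_D=15, LS_E=15, LS_G=14) = 14; LS_C = 14−14 = 0
LF_B = min(LS_H=23, LS_I=27) = 23; LS_B = 23−7 = 16
LF_A = min(LS_D=15, LS_F=22, LS_G=14) = 14; LS_A = 14−7 = 7
Slack_H = LS_H − ES_H = 23 − 7 = 16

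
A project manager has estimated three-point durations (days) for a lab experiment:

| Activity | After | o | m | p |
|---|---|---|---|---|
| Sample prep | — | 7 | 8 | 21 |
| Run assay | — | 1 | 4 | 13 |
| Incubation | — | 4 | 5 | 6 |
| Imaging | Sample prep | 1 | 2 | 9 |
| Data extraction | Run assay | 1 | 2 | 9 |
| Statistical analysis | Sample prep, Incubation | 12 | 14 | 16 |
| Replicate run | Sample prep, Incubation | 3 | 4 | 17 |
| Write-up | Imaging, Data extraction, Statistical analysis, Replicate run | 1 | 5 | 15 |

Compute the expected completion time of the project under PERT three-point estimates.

30 days

te_Sample prep = (7 + 4·8 + 21)/6 = 60/6 = 10
te_Run assay = (1 + 4·4 + 13)/6 = 30/6 = 5
te_Incubation = (4 + 4·5 + 6)/6 = 30/6 = 5
te_Imaging = (1 + 4·2 + 9)/6 = 18/6 = 3
te_Data extraction = (1 + 4·2 + 9)/6 = 18/6 = 3
te_Statistical analysis = (12 + 4·14 + 16)/6 = 84/6 = 14
te_Replicate run = (3 + 4·4 + 17)/6 = 36/6 = 6
te_Write-up = (1 + 4·5 + 15)/6 = 36/6 = 6

Forward pass:
ES_Sample prep = 0; EF_Sample prep = 10
ES_Run assay = 0; EF_Run assay = 5
ES_Incubation = 0; EF_Incubation = 5
ES_Imaging = 10; EF_Imaging = 10+3 = 13
ES_Data extraction = 5; EF_Data extraction = 5+3 = 8
ES_Statistical analysis = max(EF_Sample prep=10, EF_Incubation=5) = 10; EF_Statistical analysis = 10+14 = 24
ES_Replicate run = max(EF_Sample prep=10, EF_Incubation=5) = 10; EF_Replicate run = 10+6 = 16
ES_Write-up = max(EF_Imaging=13, EF_Data extraction=8, EF_Statistical analysis=24, EF_Replicate run=16) = 24; EF_Write-up = 24+6 = 30
Expected project duration μ = 30 days. Critical path: Sample prep → Statistical analysis → Write-up.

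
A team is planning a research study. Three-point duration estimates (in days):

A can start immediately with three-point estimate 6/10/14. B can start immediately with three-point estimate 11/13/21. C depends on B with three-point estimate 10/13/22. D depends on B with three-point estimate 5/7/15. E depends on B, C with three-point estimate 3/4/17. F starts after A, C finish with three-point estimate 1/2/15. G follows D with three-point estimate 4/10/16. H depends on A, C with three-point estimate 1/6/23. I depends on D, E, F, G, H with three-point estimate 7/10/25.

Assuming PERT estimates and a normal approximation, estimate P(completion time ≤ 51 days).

te_A = (6 + 4·10 + 14)/6 = 60/6 = 10; σ²_A = ((14−6)/6)² = 1.778
te_B = (11 + 4·13 + 21)/6 = 84/6 = 14; σ²_B = ((21−11)/6)² = 2.778
te_C = (10 + 4·13 + 22)/6 = 84/6 = 14; σ²_C = ((22−10)/6)² = 4.000
te_D = (5 + 4·7 + 15)/6 = 48/6 = 8; σ²_D = ((15−5)/6)² = 2.778
te_E = (3 + 4·4 + 17)/6 = 36/6 = 6; σ²_E = ((17−3)/6)² = 5.444
te_F = (1 + 4·2 + 15)/6 = 24/6 = 4; σ²_F = ((15−1)/6)² = 5.444
te_G = (4 + 4·10 + 16)/6 = 60/6 = 10; σ²_G = ((16−4)/6)² = 4.000
te_H = (1 + 4·6 + 23)/6 = 48/6 = 8; σ²_H = ((23−1)/6)² = 13.444
te_I = (7 + 4·10 + 25)/6 = 72/6 = 12; σ²_I = ((25−7)/6)² = 9.000

Forward pass:
ES_A = 0; EF_A = 10
ES_B = 0; EF_B = 14
ES_C = 14; EF_C = 14+14 = 28
ES_D = 14; EF_D = 14+8 = 22
ES_E = max(EF_B=14, EF_C=28) = 28; EF_E = 28+6 = 34
ES_F = max(EF_A=10, EF_C=28) = 28; EF_F = 28+4 = 32
ES_G = 22; EF_G = 22+10 = 32
ES_H = max(EF_A=10, EF_C=28) = 28; EF_H = 28+8 = 36
ES_I = max(EF_D=22, EF_E=34, EF_F=32, EF_G=32, EF_H=36) = 36; EF_I = 36+12 = 48
Expected project duration μ = 48 days. Critical path: B → C → H → I.

Variance along critical path = 2.778 + 4.000 + 13.444 + 9.000 = 29.222; σ = √29.222 = 5.406 days.
Z = (51 − 48) / 5.406 = 0.555
P(T ≤ 51) = Φ(0.555) ≈ 0.711

0.711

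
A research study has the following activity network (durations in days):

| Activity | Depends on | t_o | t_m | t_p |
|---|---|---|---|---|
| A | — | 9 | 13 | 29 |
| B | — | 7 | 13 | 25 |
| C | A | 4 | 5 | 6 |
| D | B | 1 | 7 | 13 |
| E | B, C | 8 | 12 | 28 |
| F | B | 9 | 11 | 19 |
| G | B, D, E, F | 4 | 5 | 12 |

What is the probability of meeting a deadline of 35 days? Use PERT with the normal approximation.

te_A = (9 + 4·13 + 29)/6 = 90/6 = 15; σ²_A = ((29−9)/6)² = 11.111
te_B = (7 + 4·13 + 25)/6 = 84/6 = 14; σ²_B = ((25−7)/6)² = 9.000
te_C = (4 + 4·5 + 6)/6 = 30/6 = 5; σ²_C = ((6−4)/6)² = 0.111
te_D = (1 + 4·7 + 13)/6 = 42/6 = 7; σ²_D = ((13−1)/6)² = 4.000
te_E = (8 + 4·12 + 28)/6 = 84/6 = 14; σ²_E = ((28−8)/6)² = 11.111
te_F = (9 + 4·11 + 19)/6 = 72/6 = 12; σ²_F = ((19−9)/6)² = 2.778
te_G = (4 + 4·5 + 12)/6 = 36/6 = 6; σ²_G = ((12−4)/6)² = 1.778

Forward pass:
ES_A = 0; EF_A = 15
ES_B = 0; EF_B = 14
ES_C = 15; EF_C = 15+5 = 20
ES_D = 14; EF_D = 14+7 = 21
ES_E = max(EF_B=14, EF_C=20) = 20; EF_E = 20+14 = 34
ES_F = 14; EF_F = 14+12 = 26
ES_G = max(EF_B=14, EF_D=21, EF_E=34, EF_F=26) = 34; EF_G = 34+6 = 40
Expected project duration μ = 40 days. Critical path: A → C → E → G.

Variance along critical path = 11.111 + 0.111 + 11.111 + 1.778 = 24.111; σ = √24.111 = 4.910 days.
Z = (35 − 40) / 4.910 = -1.018
P(T ≤ 35) = Φ(-1.018) ≈ 0.154

0.154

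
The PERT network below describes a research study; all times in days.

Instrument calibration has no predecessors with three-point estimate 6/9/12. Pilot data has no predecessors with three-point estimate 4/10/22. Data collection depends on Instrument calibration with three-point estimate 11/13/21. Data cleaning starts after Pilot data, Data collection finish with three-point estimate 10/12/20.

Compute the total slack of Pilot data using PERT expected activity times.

te_Instrument calibration = (6 + 4·9 + 12)/6 = 54/6 = 9
te_Pilot data = (4 + 4·10 + 22)/6 = 66/6 = 11
te_Data collection = (11 + 4·13 + 21)/6 = 84/6 = 14
te_Data cleaning = (10 + 4·12 + 20)/6 = 78/6 = 13

Forward pass:
ES_Instrument calibration = 0; EF_Instrument calibration = 9
ES_Pilot data = 0; EF_Pilot data = 11
ES_Data collection = 9; EF_Data collection = 9+14 = 23
ES_Data cleaning = max(EF_Pilot data=11, EF_Data collection=23) = 23; EF_Data cleaning = 23+13 = 36
Expected project duration μ = 36 days. Critical path: Instrument calibration → Data collection → Data cleaning.

Backward pass:
LF_Data cleaning = 36; LS_Data cleaning = 36−13 = 23
LF_Data collection = LS_Data cleaning = 23; LS_Data collection = 23−14 = 9
LF_Pilot data = LS_Data cleaning = 23; LS_Pilot data = 23−11 = 12
LF_Instrument calibration = LS_Data collection = 9; LS_Instrument calibration = 9−9 = 0
Slack_Pilot data = LS_Pilot data − ES_Pilot data = 12 − 0 = 12

12 days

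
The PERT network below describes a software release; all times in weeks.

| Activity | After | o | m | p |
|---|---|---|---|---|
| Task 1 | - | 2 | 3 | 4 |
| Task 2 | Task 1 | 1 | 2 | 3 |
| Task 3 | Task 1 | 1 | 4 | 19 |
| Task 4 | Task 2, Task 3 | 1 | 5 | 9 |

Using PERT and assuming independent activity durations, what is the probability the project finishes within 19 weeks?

0.935

te_Task 1 = (2 + 4·3 + 4)/6 = 18/6 = 3; σ²_Task 1 = ((4−2)/6)² = 0.111
te_Task 2 = (1 + 4·2 + 3)/6 = 12/6 = 2; σ²_Task 2 = ((3−1)/6)² = 0.111
te_Task 3 = (1 + 4·4 + 19)/6 = 36/6 = 6; σ²_Task 3 = ((19−1)/6)² = 9.000
te_Task 4 = (1 + 4·5 + 9)/6 = 30/6 = 5; σ²_Task 4 = ((9−1)/6)² = 1.778

Forward pass:
ES_Task 1 = 0; EF_Task 1 = 3
ES_Task 2 = 3; EF_Task 2 = 3+2 = 5
ES_Task 3 = 3; EF_Task 3 = 3+6 = 9
ES_Task 4 = max(EF_Task 2=5, EF_Task 3=9) = 9; EF_Task 4 = 9+5 = 14
Expected project duration μ = 14 weeks. Critical path: Task 1 → Task 3 → Task 4.

Variance along critical path = 0.111 + 9.000 + 1.778 = 10.889; σ = √10.889 = 3.300 weeks.
Z = (19 − 14) / 3.300 = 1.515
P(T ≤ 19) = Φ(1.515) ≈ 0.935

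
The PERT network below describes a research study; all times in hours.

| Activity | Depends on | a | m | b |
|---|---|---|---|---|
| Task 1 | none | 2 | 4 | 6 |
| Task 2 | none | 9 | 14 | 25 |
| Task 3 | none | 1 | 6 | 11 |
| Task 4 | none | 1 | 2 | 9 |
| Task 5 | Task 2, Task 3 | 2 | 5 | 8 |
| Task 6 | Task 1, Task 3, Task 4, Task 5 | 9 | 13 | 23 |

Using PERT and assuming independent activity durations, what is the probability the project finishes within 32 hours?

te_Task 1 = (2 + 4·4 + 6)/6 = 24/6 = 4; σ²_Task 1 = ((6−2)/6)² = 0.444
te_Task 2 = (9 + 4·14 + 25)/6 = 90/6 = 15; σ²_Task 2 = ((25−9)/6)² = 7.111
te_Task 3 = (1 + 4·6 + 11)/6 = 36/6 = 6; σ²_Task 3 = ((11−1)/6)² = 2.778
te_Task 4 = (1 + 4·2 + 9)/6 = 18/6 = 3; σ²_Task 4 = ((9−1)/6)² = 1.778
te_Task 5 = (2 + 4·5 + 8)/6 = 30/6 = 5; σ²_Task 5 = ((8−2)/6)² = 1.000
te_Task 6 = (9 + 4·13 + 23)/6 = 84/6 = 14; σ²_Task 6 = ((23−9)/6)² = 5.444

Forward pass:
ES_Task 1 = 0; EF_Task 1 = 4
ES_Task 2 = 0; EF_Task 2 = 15
ES_Task 3 = 0; EF_Task 3 = 6
ES_Task 4 = 0; EF_Task 4 = 3
ES_Task 5 = max(EF_Task 2=15, EF_Task 3=6) = 15; EF_Task 5 = 15+5 = 20
ES_Task 6 = max(EF_Task 1=4, EF_Task 3=6, EF_Task 4=3, EF_Task 5=20) = 20; EF_Task 6 = 20+14 = 34
Expected project duration μ = 34 hours. Critical path: Task 2 → Task 5 → Task 6.

Variance along critical path = 7.111 + 1.000 + 5.444 = 13.556; σ = √13.556 = 3.682 hours.
Z = (32 − 34) / 3.682 = -0.543
P(T ≤ 32) = Φ(-0.543) ≈ 0.293

0.293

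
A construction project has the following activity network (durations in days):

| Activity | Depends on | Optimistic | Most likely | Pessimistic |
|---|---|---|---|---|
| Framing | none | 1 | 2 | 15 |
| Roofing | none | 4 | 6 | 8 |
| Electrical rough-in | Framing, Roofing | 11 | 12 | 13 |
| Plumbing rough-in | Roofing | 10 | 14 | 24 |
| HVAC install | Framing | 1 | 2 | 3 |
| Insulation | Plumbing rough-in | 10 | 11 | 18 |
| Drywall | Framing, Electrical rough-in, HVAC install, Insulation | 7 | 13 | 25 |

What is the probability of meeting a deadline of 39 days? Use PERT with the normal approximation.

0.025

te_Framing = (1 + 4·2 + 15)/6 = 24/6 = 4; σ²_Framing = ((15−1)/6)² = 5.444
te_Roofing = (4 + 4·6 + 8)/6 = 36/6 = 6; σ²_Roofing = ((8−4)/6)² = 0.444
te_Electrical rough-in = (11 + 4·12 + 13)/6 = 72/6 = 12; σ²_Electrical rough-in = ((13−11)/6)² = 0.111
te_Plumbing rough-in = (10 + 4·14 + 24)/6 = 90/6 = 15; σ²_Plumbing rough-in = ((24−10)/6)² = 5.444
te_HVAC install = (1 + 4·2 + 3)/6 = 12/6 = 2; σ²_HVAC install = ((3−1)/6)² = 0.111
te_Insulation = (10 + 4·11 + 18)/6 = 72/6 = 12; σ²_Insulation = ((18−10)/6)² = 1.778
te_Drywall = (7 + 4·13 + 25)/6 = 84/6 = 14; σ²_Drywall = ((25−7)/6)² = 9.000

Forward pass:
ES_Framing = 0; EF_Framing = 4
ES_Roofing = 0; EF_Roofing = 6
ES_Electrical rough-in = max(EF_Framing=4, EF_Roofing=6) = 6; EF_Electrical rough-in = 6+12 = 18
ES_Plumbing rough-in = 6; EF_Plumbing rough-in = 6+15 = 21
ES_HVAC install = 4; EF_HVAC install = 4+2 = 6
ES_Insulation = 21; EF_Insulation = 21+12 = 33
ES_Drywall = max(EF_Framing=4, EF_Electrical rough-in=18, EF_HVAC install=6, EF_Insulation=33) = 33; EF_Drywall = 33+14 = 47
Expected project duration μ = 47 days. Critical path: Roofing → Plumbing rough-in → Insulation → Drywall.

Variance along critical path = 0.444 + 5.444 + 1.778 + 9.000 = 16.667; σ = √16.667 = 4.082 days.
Z = (39 − 47) / 4.082 = -1.960
P(T ≤ 39) = Φ(-1.960) ≈ 0.025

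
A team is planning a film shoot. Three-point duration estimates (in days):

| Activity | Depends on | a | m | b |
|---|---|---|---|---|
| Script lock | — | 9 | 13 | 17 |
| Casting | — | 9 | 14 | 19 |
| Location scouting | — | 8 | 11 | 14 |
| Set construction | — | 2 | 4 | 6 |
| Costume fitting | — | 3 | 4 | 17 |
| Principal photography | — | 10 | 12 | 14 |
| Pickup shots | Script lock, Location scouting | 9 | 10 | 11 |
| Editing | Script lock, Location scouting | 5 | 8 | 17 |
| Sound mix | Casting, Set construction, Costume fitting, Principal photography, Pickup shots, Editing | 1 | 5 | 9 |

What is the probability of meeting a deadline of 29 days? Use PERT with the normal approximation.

0.699

te_Script lock = (9 + 4·13 + 17)/6 = 78/6 = 13; σ²_Script lock = ((17−9)/6)² = 1.778
te_Casting = (9 + 4·14 + 19)/6 = 84/6 = 14; σ²_Casting = ((19−9)/6)² = 2.778
te_Location scouting = (8 + 4·11 + 14)/6 = 66/6 = 11; σ²_Location scouting = ((14−8)/6)² = 1.000
te_Set construction = (2 + 4·4 + 6)/6 = 24/6 = 4; σ²_Set construction = ((6−2)/6)² = 0.444
te_Costume fitting = (3 + 4·4 + 17)/6 = 36/6 = 6; σ²_Costume fitting = ((17−3)/6)² = 5.444
te_Principal photography = (10 + 4·12 + 14)/6 = 72/6 = 12; σ²_Principal photography = ((14−10)/6)² = 0.444
te_Pickup shots = (9 + 4·10 + 11)/6 = 60/6 = 10; σ²_Pickup shots = ((11−9)/6)² = 0.111
te_Editing = (5 + 4·8 + 17)/6 = 54/6 = 9; σ²_Editing = ((17−5)/6)² = 4.000
te_Sound mix = (1 + 4·5 + 9)/6 = 30/6 = 5; σ²_Sound mix = ((9−1)/6)² = 1.778

Forward pass:
ES_Script lock = 0; EF_Script lock = 13
ES_Casting = 0; EF_Casting = 14
ES_Location scouting = 0; EF_Location scouting = 11
ES_Set construction = 0; EF_Set construction = 4
ES_Costume fitting = 0; EF_Costume fitting = 6
ES_Principal photography = 0; EF_Principal photography = 12
ES_Pickup shots = max(EF_Script lock=13, EF_Location scouting=11) = 13; EF_Pickup shots = 13+10 = 23
ES_Editing = max(EF_Script lock=13, EF_Location scouting=11) = 13; EF_Editing = 13+9 = 22
ES_Sound mix = max(EF_Casting=14, EF_Set construction=4, EF_Costume fitting=6, EF_Principal photography=12, EF_Pickup shots=23, EF_Editing=22) = 23; EF_Sound mix = 23+5 = 28
Expected project duration μ = 28 days. Critical path: Script lock → Pickup shots → Sound mix.

Variance along critical path = 1.778 + 0.111 + 1.778 = 3.667; σ = √3.667 = 1.915 days.
Z = (29 − 28) / 1.915 = 0.522
P(T ≤ 29) = Φ(0.522) ≈ 0.699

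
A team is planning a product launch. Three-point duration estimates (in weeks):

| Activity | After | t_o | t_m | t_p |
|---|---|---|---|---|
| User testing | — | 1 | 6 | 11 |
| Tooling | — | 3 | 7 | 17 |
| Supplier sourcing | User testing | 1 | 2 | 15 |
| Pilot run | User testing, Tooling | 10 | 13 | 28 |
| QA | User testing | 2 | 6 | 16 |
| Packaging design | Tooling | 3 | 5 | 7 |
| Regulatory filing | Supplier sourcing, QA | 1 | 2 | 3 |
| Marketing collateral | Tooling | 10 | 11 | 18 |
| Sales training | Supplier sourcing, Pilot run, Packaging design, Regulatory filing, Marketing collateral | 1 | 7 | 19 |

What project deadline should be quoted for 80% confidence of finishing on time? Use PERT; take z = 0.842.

35.1 weeks

te_User testing = (1 + 4·6 + 11)/6 = 36/6 = 6; σ²_User testing = ((11−1)/6)² = 2.778
te_Tooling = (3 + 4·7 + 17)/6 = 48/6 = 8; σ²_Tooling = ((17−3)/6)² = 5.444
te_Supplier sourcing = (1 + 4·2 + 15)/6 = 24/6 = 4; σ²_Supplier sourcing = ((15−1)/6)² = 5.444
te_Pilot run = (10 + 4·13 + 28)/6 = 90/6 = 15; σ²_Pilot run = ((28−10)/6)² = 9.000
te_QA = (2 + 4·6 + 16)/6 = 42/6 = 7; σ²_QA = ((16−2)/6)² = 5.444
te_Packaging design = (3 + 4·5 + 7)/6 = 30/6 = 5; σ²_Packaging design = ((7−3)/6)² = 0.444
te_Regulatory filing = (1 + 4·2 + 3)/6 = 12/6 = 2; σ²_Regulatory filing = ((3−1)/6)² = 0.111
te_Marketing collateral = (10 + 4·11 + 18)/6 = 72/6 = 12; σ²_Marketing collateral = ((18−10)/6)² = 1.778
te_Sales training = (1 + 4·7 + 19)/6 = 48/6 = 8; σ²_Sales training = ((19−1)/6)² = 9.000

Forward pass:
ES_User testing = 0; EF_User testing = 6
ES_Tooling = 0; EF_Tooling = 8
ES_Supplier sourcing = 6; EF_Supplier sourcing = 6+4 = 10
ES_Pilot run = max(EF_User testing=6, EF_Tooling=8) = 8; EF_Pilot run = 8+15 = 23
ES_QA = 6; EF_QA = 6+7 = 13
ES_Packaging design = 8; EF_Packaging design = 8+5 = 13
ES_Regulatory filing = max(EF_Supplier sourcing=10, EF_QA=13) = 13; EF_Regulatory filing = 13+2 = 15
ES_Marketing collateral = 8; EF_Marketing collateral = 8+12 = 20
ES_Sales training = max(EF_Supplier sourcing=10, EF_Pilot run=23, EF_Packaging design=13, EF_Regulatory filing=15, EF_Marketing collateral=20) = 23; EF_Sales training = 23+8 = 31
Expected project duration μ = 31 weeks. Critical path: Tooling → Pilot run → Sales training.

Variance along critical path = 5.444 + 9.000 + 9.000 = 23.444; σ = 4.842 weeks.
D = μ + z·σ = 31 + 0.842·4.842 = 35.1 weeks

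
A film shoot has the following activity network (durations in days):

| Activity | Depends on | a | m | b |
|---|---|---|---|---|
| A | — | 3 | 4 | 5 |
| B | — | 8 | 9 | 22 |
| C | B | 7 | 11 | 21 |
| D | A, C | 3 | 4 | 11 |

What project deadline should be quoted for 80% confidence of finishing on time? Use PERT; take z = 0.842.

te_A = (3 + 4·4 + 5)/6 = 24/6 = 4; σ²_A = ((5−3)/6)² = 0.111
te_B = (8 + 4·9 + 22)/6 = 66/6 = 11; σ²_B = ((22−8)/6)² = 5.444
te_C = (7 + 4·11 + 21)/6 = 72/6 = 12; σ²_C = ((21−7)/6)² = 5.444
te_D = (3 + 4·4 + 11)/6 = 30/6 = 5; σ²_D = ((11−3)/6)² = 1.778

Forward pass:
ES_A = 0; EF_A = 4
ES_B = 0; EF_B = 11
ES_C = 11; EF_C = 11+12 = 23
ES_D = max(EF_A=4, EF_C=23) = 23; EF_D = 23+5 = 28
Expected project duration μ = 28 days. Critical path: B → C → D.

Variance along critical path = 5.444 + 5.444 + 1.778 = 12.667; σ = 3.559 days.
D = μ + z·σ = 28 + 0.842·3.559 = 31.0 days

31.0 days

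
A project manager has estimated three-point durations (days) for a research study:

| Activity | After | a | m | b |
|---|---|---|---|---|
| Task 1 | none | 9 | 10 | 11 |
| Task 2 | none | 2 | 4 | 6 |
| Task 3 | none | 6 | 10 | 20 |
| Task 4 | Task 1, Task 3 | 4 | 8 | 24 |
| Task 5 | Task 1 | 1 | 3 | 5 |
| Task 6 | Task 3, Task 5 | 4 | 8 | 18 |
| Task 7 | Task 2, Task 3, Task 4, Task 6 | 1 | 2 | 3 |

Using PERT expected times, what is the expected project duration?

te_Task 1 = (9 + 4·10 + 11)/6 = 60/6 = 10
te_Task 2 = (2 + 4·4 + 6)/6 = 24/6 = 4
te_Task 3 = (6 + 4·10 + 20)/6 = 66/6 = 11
te_Task 4 = (4 + 4·8 + 24)/6 = 60/6 = 10
te_Task 5 = (1 + 4·3 + 5)/6 = 18/6 = 3
te_Task 6 = (4 + 4·8 + 18)/6 = 54/6 = 9
te_Task 7 = (1 + 4·2 + 3)/6 = 12/6 = 2

Forward pass:
ES_Task 1 = 0; EF_Task 1 = 10
ES_Task 2 = 0; EF_Task 2 = 4
ES_Task 3 = 0; EF_Task 3 = 11
ES_Task 4 = max(EF_Task 1=10, EF_Task 3=11) = 11; EF_Task 4 = 11+10 = 21
ES_Task 5 = 10; EF_Task 5 = 10+3 = 13
ES_Task 6 = max(EF_Task 3=11, EF_Task 5=13) = 13; EF_Task 6 = 13+9 = 22
ES_Task 7 = max(EF_Task 2=4, EF_Task 3=11, EF_Task 4=21, EF_Task 6=22) = 22; EF_Task 7 = 22+2 = 24
Expected project duration μ = 24 days. Critical path: Task 1 → Task 5 → Task 6 → Task 7.

24 days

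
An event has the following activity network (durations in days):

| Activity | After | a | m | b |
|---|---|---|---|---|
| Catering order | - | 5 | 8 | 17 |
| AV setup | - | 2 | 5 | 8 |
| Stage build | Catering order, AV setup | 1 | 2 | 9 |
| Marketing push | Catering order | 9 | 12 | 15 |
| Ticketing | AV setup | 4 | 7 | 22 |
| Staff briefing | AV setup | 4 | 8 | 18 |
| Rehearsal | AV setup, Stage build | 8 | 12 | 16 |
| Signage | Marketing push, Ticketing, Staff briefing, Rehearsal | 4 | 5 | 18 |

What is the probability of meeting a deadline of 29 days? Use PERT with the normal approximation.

0.290

te_Catering order = (5 + 4·8 + 17)/6 = 54/6 = 9; σ²_Catering order = ((17−5)/6)² = 4.000
te_AV setup = (2 + 4·5 + 8)/6 = 30/6 = 5; σ²_AV setup = ((8−2)/6)² = 1.000
te_Stage build = (1 + 4·2 + 9)/6 = 18/6 = 3; σ²_Stage build = ((9−1)/6)² = 1.778
te_Marketing push = (9 + 4·12 + 15)/6 = 72/6 = 12; σ²_Marketing push = ((15−9)/6)² = 1.000
te_Ticketing = (4 + 4·7 + 22)/6 = 54/6 = 9; σ²_Ticketing = ((22−4)/6)² = 9.000
te_Staff briefing = (4 + 4·8 + 18)/6 = 54/6 = 9; σ²_Staff briefing = ((18−4)/6)² = 5.444
te_Rehearsal = (8 + 4·12 + 16)/6 = 72/6 = 12; σ²_Rehearsal = ((16−8)/6)² = 1.778
te_Signage = (4 + 4·5 + 18)/6 = 42/6 = 7; σ²_Signage = ((18−4)/6)² = 5.444

Forward pass:
ES_Catering order = 0; EF_Catering order = 9
ES_AV setup = 0; EF_AV setup = 5
ES_Stage build = max(EF_Catering order=9, EF_AV setup=5) = 9; EF_Stage build = 9+3 = 12
ES_Marketing push = 9; EF_Marketing push = 9+12 = 21
ES_Ticketing = 5; EF_Ticketing = 5+9 = 14
ES_Staff briefing = 5; EF_Staff briefing = 5+9 = 14
ES_Rehearsal = max(EF_AV setup=5, EF_Stage build=12) = 12; EF_Rehearsal = 12+12 = 24
ES_Signage = max(EF_Marketing push=21, EF_Ticketing=14, EF_Staff briefing=14, EF_Rehearsal=24) = 24; EF_Signage = 24+7 = 31
Expected project duration μ = 31 days. Critical path: Catering order → Stage build → Rehearsal → Signage.

Variance along critical path = 4.000 + 1.778 + 1.778 + 5.444 = 13.000; σ = √13.000 = 3.606 days.
Z = (29 − 31) / 3.606 = -0.555
P(T ≤ 29) = Φ(-0.555) ≈ 0.290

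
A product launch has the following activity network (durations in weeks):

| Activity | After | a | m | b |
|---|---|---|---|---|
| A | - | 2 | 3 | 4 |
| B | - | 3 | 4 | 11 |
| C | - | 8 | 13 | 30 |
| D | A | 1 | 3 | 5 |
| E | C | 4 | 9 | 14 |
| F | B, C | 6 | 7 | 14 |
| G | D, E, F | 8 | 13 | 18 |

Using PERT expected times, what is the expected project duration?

te_A = (2 + 4·3 + 4)/6 = 18/6 = 3
te_B = (3 + 4·4 + 11)/6 = 30/6 = 5
te_C = (8 + 4·13 + 30)/6 = 90/6 = 15
te_D = (1 + 4·3 + 5)/6 = 18/6 = 3
te_E = (4 + 4·9 + 14)/6 = 54/6 = 9
te_F = (6 + 4·7 + 14)/6 = 48/6 = 8
te_G = (8 + 4·13 + 18)/6 = 78/6 = 13

Forward pass:
ES_A = 0; EF_A = 3
ES_B = 0; EF_B = 5
ES_C = 0; EF_C = 15
ES_D = 3; EF_D = 3+3 = 6
ES_E = 15; EF_E = 15+9 = 24
ES_F = max(EF_B=5, EF_C=15) = 15; EF_F = 15+8 = 23
ES_G = max(EF_D=6, EF_E=24, EF_F=23) = 24; EF_G = 24+13 = 37
Expected project duration μ = 37 weeks. Critical path: C → E → G.

37 weeks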